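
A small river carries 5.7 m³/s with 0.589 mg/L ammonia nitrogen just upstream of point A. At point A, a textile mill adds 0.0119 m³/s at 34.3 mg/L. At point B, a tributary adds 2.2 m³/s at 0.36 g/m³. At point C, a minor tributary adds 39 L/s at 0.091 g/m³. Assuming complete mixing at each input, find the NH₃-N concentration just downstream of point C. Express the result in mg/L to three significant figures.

After input A: C = (5.7·0.589 + 0.0119·34.3) / 5.712 = 0.6592 mg/L.
After input B: C = (5.712·0.6592 + 2.2·0.36) / 7.912 = 0.576 mg/L.
39 L/s = 0.039 m³/s.
After input C: C = (7.912·0.576 + 0.039·0.091) / 7.951 = 0.5736 mg/L.

0.574 mg/L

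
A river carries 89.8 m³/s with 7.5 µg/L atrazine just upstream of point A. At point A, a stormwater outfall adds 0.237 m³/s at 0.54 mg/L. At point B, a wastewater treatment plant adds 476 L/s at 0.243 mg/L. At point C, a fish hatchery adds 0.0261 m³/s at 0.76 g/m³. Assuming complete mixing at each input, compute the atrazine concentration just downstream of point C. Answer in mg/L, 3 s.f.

7.5 µg/L = 0.0075 mg/L.
After input A: C = (89.8·0.0075 + 0.237·0.54) / 90.04 = 0.008902 mg/L.
476 L/s = 0.476 m³/s.
After input B: C = (90.04·0.008902 + 0.476·0.243) / 90.51 = 0.01013 mg/L.
After input C: C = (90.51·0.01013 + 0.0261·0.76) / 90.54 = 0.01035 mg/L.

0.0103 mg/L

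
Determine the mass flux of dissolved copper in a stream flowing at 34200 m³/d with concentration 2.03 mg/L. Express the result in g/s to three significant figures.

0.804 g/s

34200 m³/d = 0.3958 m³/s.
Mass flux = Q·C = 0.3958 m³/s × 2.03 g/m³ = 0.8035 g/s.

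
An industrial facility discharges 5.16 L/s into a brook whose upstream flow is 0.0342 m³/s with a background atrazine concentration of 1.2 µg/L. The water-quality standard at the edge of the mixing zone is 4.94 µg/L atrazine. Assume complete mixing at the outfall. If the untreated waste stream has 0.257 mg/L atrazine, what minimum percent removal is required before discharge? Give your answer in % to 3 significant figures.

5.16 L/s = 0.00516 m³/s.
1.2 µg/L = 0.0012 mg/L.
4.94 µg/L = 0.00494 mg/L.
Mass balance: 0.00494·0.03936 = 0.00516·Cₑ + 0.0342·0.0012.
Cₑ = (0.0001944 − 4.104e-05) / 0.00516 = 0.02973 mg/L.
Required removal = 1 − 0.02973/0.257 = 88.43 %.

88.4 %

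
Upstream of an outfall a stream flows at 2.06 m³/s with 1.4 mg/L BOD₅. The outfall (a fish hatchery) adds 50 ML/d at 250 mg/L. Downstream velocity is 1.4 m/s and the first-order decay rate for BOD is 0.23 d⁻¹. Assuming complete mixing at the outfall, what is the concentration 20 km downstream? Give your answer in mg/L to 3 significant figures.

53.8 mg/L

50 ML/d = 0.5787 m³/s.
After complete mixing, C₀ = (0.5787·250 + 2.06·1.4) / 2.639 = 55.92 mg/L.
Travel time t = 2e+04 m / 1.4 m/s = 1.429e+04 s = 0.1653 d.
C = 55.92·exp(−0.23·0.1653) = 55.92·0.9627 = 53.83 mg/L.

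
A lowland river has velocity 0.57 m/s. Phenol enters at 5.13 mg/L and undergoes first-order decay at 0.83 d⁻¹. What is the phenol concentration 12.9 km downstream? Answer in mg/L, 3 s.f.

4.13 mg/L

Travel time t = 12.9 km / 0.57 m/s = 1.29e+04/0.57 = 2.263e+04 s = 0.2619 d.
First-order decay: C = 5.13·exp(−0.83·0.2619) = 5.13·0.8046 = 4.128 mg/L.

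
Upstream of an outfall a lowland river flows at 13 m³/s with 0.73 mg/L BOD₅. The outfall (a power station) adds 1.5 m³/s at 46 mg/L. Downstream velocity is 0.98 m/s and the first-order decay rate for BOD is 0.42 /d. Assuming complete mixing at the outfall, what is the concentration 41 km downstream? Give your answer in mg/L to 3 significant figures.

After complete mixing, C₀ = (1.5·46 + 13·0.73) / 14.5 = 5.413 mg/L.
Travel time t = 4.1e+04 m / 0.98 m/s = 4.184e+04 s = 0.4842 d.
C = 5.413·exp(−0.42·0.4842) = 5.413·0.816 = 4.417 mg/L.

4.42 mg/L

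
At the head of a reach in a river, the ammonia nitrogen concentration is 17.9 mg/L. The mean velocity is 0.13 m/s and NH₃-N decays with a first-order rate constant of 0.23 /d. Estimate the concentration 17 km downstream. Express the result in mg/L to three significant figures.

12.6 mg/L

Travel time t = 17 km / 0.13 m/s = 1.7e+04/0.13 = 1.308e+05 s = 1.514 d.
First-order decay: C = 17.9·exp(−0.23·1.514) = 17.9·0.706 = 12.64 mg/L.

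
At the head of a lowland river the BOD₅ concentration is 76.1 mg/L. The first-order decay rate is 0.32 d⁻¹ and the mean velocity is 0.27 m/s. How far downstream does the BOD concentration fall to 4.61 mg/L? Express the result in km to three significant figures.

From C = C₀·e^(−kt), t = ln(C₀/C)/k = ln(76.1/4.61)/0.32 = 2.804/0.32 = 8.762 d.
Distance = v·t = 0.27 m/s × 7.57e+05 s = 2.044e+05 m = 204.4 km.

204 km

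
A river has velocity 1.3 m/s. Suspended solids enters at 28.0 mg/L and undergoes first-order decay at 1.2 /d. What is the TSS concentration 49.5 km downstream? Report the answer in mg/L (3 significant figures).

16.5 mg/L

Travel time t = 49.5 km / 1.3 m/s = 4.95e+04/1.3 = 3.808e+04 s = 0.4407 d.
First-order decay: C = 28.0·exp(−1.2·0.4407) = 28.0·0.5893 = 16.5 mg/L.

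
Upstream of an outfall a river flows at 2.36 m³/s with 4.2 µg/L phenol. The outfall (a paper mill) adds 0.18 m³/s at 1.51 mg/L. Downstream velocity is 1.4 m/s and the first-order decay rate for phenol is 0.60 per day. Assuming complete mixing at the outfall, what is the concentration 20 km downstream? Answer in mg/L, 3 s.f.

0.100 mg/L

4.2 µg/L = 0.0042 mg/L.
After complete mixing, C₀ = (0.18·1.51 + 2.36·0.0042) / 2.54 = 0.1109 mg/L.
Travel time t = 2e+04 m / 1.4 m/s = 1.429e+04 s = 0.1653 d.
C = 0.1109·exp(−0.60·0.1653) = 0.1109·0.9056 = 0.1004 mg/L.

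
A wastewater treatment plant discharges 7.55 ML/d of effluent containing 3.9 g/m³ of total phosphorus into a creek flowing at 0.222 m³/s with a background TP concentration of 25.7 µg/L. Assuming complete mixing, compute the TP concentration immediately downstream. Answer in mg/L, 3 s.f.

1.12 mg/L

7.55 ML/d = 0.08738 m³/s.
25.7 µg/L = 0.0257 mg/L.
Flow-weighted mixing gives C = (0.08738·3.9 + 0.222·0.0257) / (0.08738 + 0.222) = 0.3465/0.3094 = 1.12 mg/L.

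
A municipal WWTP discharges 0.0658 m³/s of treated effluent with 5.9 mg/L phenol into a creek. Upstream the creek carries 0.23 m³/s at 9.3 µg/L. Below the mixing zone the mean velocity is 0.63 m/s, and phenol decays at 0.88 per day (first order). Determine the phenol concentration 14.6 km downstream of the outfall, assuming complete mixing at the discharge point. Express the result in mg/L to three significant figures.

9.3 µg/L = 0.0093 mg/L.
After complete mixing, C₀ = (0.0658·5.9 + 0.23·0.0093) / 0.2958 = 1.32 mg/L.
Travel time t = 1.46e+04 m / 0.63 m/s = 2.317e+04 s = 0.2682 d.
C = 1.32·exp(−0.88·0.2682) = 1.32·0.7898 = 1.042 mg/L.

1.04 mg/L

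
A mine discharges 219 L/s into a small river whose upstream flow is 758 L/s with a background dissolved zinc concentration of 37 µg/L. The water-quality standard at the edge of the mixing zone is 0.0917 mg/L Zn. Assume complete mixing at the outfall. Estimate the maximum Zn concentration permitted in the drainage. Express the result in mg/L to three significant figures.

219 L/s = 0.219 m³/s.
758 L/s = 0.758 m³/s.
37 µg/L = 0.037 mg/L.
Mass balance: 0.0917·0.977 = 0.219·Cₑ + 0.758·0.037.
Cₑ = (0.08959 − 0.02805) / 0.219 = 0.281 mg/L.

0.281 mg/L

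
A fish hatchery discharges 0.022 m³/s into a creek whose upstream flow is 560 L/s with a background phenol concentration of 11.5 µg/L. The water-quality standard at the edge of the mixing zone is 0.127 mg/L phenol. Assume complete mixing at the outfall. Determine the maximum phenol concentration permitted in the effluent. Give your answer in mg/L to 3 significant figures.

560 L/s = 0.56 m³/s.
11.5 µg/L = 0.0115 mg/L.
Mass balance: 0.127·0.582 = 0.022·Cₑ + 0.56·0.0115.
Cₑ = (0.07391 − 0.00644) / 0.022 = 3.067 mg/L.

3.07 mg/L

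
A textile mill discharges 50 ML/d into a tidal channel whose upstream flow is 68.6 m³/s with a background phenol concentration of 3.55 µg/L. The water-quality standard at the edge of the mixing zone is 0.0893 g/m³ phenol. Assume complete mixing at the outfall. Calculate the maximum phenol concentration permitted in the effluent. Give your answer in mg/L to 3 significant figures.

50 ML/d = 0.5787 m³/s.
3.55 µg/L = 0.00355 mg/L.
Mass balance: 0.0893·69.18 = 0.5787·Cₑ + 68.6·0.00355.
Cₑ = (6.178 − 0.2435) / 0.5787 = 10.25 mg/L.

10.3 mg/L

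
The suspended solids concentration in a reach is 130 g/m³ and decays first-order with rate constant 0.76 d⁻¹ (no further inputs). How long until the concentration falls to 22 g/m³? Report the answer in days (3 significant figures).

2.34 d

t = ln(C₀/C)/k = ln(130/22)/0.76 = 1.776/0.76 = 2.337 d.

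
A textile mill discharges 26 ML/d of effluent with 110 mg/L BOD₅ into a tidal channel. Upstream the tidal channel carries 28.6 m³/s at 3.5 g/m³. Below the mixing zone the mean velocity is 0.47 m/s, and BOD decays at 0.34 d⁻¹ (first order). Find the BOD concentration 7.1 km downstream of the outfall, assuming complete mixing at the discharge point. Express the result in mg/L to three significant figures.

4.34 mg/L

26 ML/d = 0.3009 m³/s.
After complete mixing, C₀ = (0.3009·110 + 28.6·3.5) / 28.9 = 4.609 mg/L.
Travel time t = 7100 m / 0.47 m/s = 1.511e+04 s = 0.1748 d.
C = 4.609·exp(−0.34·0.1748) = 4.609·0.9423 = 4.343 mg/L.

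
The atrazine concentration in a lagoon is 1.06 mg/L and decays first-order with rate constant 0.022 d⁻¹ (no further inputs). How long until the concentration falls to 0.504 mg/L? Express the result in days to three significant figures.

t = ln(C₀/C)/k = ln(1.06/0.504)/0.022 = 0.7434/0.022 = 33.79 d.

33.8 d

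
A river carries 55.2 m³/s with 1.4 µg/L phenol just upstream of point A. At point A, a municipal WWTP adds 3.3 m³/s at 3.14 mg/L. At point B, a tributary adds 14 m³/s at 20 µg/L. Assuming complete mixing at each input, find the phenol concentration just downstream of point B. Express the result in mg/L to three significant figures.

0.148 mg/L

1.4 µg/L = 0.0014 mg/L.
After input A: C = (55.2·0.0014 + 3.3·3.14) / 58.5 = 0.1784 mg/L.
20 µg/L = 0.02 mg/L.
After input B: C = (58.5·0.1784 + 14·0.02) / 72.5 = 0.1479 mg/L.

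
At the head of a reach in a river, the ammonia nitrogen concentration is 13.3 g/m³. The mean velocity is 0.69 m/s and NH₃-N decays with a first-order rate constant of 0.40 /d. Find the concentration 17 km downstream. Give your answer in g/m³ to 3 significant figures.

11.9 g/m³

Travel time t = 17 km / 0.69 m/s = 1.7e+04/0.69 = 2.464e+04 s = 0.2852 d.
First-order decay: C = 13.3·exp(−0.40·0.2852) = 13.3·0.8922 = 11.87 g/m³.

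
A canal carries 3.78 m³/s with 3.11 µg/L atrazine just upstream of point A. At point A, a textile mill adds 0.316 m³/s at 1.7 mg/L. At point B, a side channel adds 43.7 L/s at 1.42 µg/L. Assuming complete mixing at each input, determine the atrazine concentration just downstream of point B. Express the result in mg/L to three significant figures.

3.11 µg/L = 0.00311 mg/L.
After input A: C = (3.78·0.00311 + 0.316·1.7) / 4.096 = 0.134 mg/L.
43.7 L/s = 0.0437 m³/s.
1.42 µg/L = 0.00142 mg/L.
After input B: C = (4.096·0.134 + 0.0437·0.00142) / 4.14 = 0.1326 mg/L.

0.133 mg/L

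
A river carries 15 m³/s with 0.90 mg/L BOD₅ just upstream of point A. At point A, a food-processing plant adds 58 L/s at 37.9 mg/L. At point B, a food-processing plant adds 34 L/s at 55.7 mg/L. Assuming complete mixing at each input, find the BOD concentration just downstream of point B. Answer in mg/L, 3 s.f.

1.17 mg/L

58 L/s = 0.058 m³/s.
After input A: C = (15·0.9 + 0.058·37.9) / 15.06 = 1.043 mg/L.
34 L/s = 0.034 m³/s.
After input B: C = (15.06·1.043 + 0.034·55.7) / 15.09 = 1.166 mg/L.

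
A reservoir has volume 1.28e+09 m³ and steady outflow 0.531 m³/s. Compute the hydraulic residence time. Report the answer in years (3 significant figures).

76.4 yr

Q = 0.531 m³/s × 3.156e+07 s/yr = 1.676e+07 m³/yr.
Hydraulic residence time τ = V/Q = 1.28e+09/1.676e+07 = 76.39 yr.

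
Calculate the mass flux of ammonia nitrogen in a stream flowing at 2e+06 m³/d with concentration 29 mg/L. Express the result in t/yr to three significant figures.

2e+06 m³/d = 23.15 m³/s.
Mass flux = Q·C = 23.15 m³/s × 29 g/m³ = 671.3 g/s.
= 671.3 g/s × 31.56 = 2.118e+04 t/yr.

21200 t/yr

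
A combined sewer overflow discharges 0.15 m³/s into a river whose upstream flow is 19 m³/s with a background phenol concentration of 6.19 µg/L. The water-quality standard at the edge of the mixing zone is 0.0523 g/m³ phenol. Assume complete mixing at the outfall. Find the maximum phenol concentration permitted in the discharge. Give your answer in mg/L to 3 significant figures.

5.89 mg/L

6.19 µg/L = 0.00619 mg/L.
Mass balance: 0.0523·19.15 = 0.15·Cₑ + 19·0.00619.
Cₑ = (1.002 − 0.1176) / 0.15 = 5.893 mg/L.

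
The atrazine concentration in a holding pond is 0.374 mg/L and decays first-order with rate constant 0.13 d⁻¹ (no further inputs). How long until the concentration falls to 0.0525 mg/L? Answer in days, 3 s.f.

t = ln(C₀/C)/k = ln(0.374/0.0525)/0.13 = 1.963/0.13 = 15.1 d.

15.1 d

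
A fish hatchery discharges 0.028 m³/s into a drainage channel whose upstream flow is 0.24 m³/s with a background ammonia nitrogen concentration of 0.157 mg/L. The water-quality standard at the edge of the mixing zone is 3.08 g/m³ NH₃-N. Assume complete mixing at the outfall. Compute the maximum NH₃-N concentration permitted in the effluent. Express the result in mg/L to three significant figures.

Mass balance: 3.08·0.268 = 0.028·Cₑ + 0.24·0.157.
Cₑ = (0.8254 − 0.03768) / 0.028 = 28.13 mg/L.

28.1 mg/L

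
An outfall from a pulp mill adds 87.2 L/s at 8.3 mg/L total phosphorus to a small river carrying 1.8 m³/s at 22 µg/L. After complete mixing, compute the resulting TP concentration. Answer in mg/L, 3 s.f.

0.404 mg/L

87.2 L/s = 0.0872 m³/s.
22 µg/L = 0.022 mg/L.
Flow-weighted mixing gives C = (0.0872·8.3 + 1.8·0.022) / (0.0872 + 1.8) = 0.7634/1.887 = 0.4045 mg/L.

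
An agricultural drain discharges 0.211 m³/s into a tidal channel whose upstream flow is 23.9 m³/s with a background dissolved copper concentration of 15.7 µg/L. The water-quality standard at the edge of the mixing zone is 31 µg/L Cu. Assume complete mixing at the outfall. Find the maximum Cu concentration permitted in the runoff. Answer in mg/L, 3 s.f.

15.7 µg/L = 0.0157 mg/L.
31 µg/L = 0.031 mg/L.
Mass balance: 0.031·24.11 = 0.211·Cₑ + 23.9·0.0157.
Cₑ = (0.7474 − 0.3752) / 0.211 = 1.764 mg/L.

1.76 mg/L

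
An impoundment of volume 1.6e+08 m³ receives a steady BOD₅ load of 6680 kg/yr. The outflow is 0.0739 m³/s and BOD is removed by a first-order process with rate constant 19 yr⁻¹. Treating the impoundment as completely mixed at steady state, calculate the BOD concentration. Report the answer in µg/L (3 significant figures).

Outflow Q = 0.0739 m³/s × 3.156e+07 s/yr = 2.332e+06 m³/yr.
Steady-state CSTR mass balance: W = Q·C + k·V·C, so C = W/(Q + kV).
Q + kV = 2.332e+06 + 19·1.6e+08 = 3.042e+09 m³/yr.
C = 6680/3.042e+09 = 2.196e-06 kg/m³ = 0.002196 mg/L = 2.196 µg/L.

2.20 µg/L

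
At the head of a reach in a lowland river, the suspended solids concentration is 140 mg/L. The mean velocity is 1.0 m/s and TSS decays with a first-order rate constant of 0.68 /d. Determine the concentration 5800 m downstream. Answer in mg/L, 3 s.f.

Travel time t = 5800 m / 1.0 m/s = 5800/1.0 = 5800 s = 0.06713 d.
First-order decay: C = 140·exp(−0.68·0.06713) = 140·0.9554 = 133.8 mg/L.

134 mg/L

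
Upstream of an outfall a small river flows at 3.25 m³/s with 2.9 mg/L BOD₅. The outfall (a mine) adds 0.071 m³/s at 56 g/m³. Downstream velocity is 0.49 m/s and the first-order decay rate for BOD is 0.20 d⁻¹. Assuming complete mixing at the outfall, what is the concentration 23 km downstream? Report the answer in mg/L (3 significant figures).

After complete mixing, C₀ = (0.071·56 + 3.25·2.9) / 3.321 = 4.035 mg/L.
Travel time t = 2.3e+04 m / 0.49 m/s = 4.694e+04 s = 0.5433 d.
C = 4.035·exp(−0.20·0.5433) = 4.035·0.897 = 3.62 mg/L.

3.62 mg/L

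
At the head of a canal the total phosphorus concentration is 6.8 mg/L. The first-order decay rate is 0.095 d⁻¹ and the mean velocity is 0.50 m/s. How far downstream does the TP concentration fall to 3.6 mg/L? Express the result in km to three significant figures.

From C = C₀·e^(−kt), t = ln(C₀/C)/k = ln(6.8/3.6)/0.095 = 0.636/0.095 = 6.695 d.
Distance = v·t = 0.50 m/s × 5.784e+05 s = 2.892e+05 m = 289.2 km.

289 km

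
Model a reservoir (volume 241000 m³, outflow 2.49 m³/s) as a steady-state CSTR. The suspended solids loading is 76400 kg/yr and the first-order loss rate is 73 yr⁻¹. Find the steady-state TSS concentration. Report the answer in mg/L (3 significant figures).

Outflow Q = 2.49 m³/s × 3.156e+07 s/yr = 7.858e+07 m³/yr.
Steady-state CSTR mass balance: W = Q·C + k·V·C, so C = W/(Q + kV).
Q + kV = 7.858e+07 + 73·241000 = 9.617e+07 m³/yr.
C = 76400/9.617e+07 = 0.0007944 kg/m³ = 0.7944 mg/L.

0.794 mg/L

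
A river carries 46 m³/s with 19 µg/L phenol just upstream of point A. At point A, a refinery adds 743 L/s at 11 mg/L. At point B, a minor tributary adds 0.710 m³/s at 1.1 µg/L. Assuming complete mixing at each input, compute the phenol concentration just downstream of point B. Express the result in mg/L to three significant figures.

0.191 mg/L

19 µg/L = 0.019 mg/L.
743 L/s = 0.743 m³/s.
After input A: C = (46·0.019 + 0.743·11) / 46.74 = 0.1935 mg/L.
1.1 µg/L = 0.0011 mg/L.
After input B: C = (46.74·0.1935 + 0.71·0.0011) / 47.45 = 0.1907 mg/L.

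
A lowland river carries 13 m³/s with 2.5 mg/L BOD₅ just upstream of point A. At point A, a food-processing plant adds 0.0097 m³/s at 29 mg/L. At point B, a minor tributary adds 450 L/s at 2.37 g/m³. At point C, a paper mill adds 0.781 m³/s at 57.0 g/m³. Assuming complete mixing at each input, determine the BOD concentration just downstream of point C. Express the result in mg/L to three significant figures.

5.50 mg/L

After input A: C = (13·2.5 + 0.0097·29) / 13.01 = 2.52 mg/L.
450 L/s = 0.45 m³/s.
After input B: C = (13.01·2.52 + 0.45·2.37) / 13.46 = 2.515 mg/L.
After input C: C = (13.46·2.515 + 0.781·57) / 14.24 = 5.503 mg/L.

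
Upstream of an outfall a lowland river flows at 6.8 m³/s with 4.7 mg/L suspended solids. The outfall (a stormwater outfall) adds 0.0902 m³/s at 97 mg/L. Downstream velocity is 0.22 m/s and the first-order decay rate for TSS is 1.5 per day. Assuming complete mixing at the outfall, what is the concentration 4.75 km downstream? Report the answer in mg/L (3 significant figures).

After complete mixing, C₀ = (0.0902·97 + 6.8·4.7) / 6.89 = 5.908 mg/L.
Travel time t = 4750 m / 0.22 m/s = 2.159e+04 s = 0.2499 d.
C = 5.908·exp(−1.5·0.2499) = 5.908·0.6874 = 4.061 mg/L.

4.06 mg/L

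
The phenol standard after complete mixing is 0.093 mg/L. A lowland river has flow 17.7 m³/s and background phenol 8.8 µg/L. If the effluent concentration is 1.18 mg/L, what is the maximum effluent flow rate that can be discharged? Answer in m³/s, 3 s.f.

8.8 µg/L = 0.0088 mg/L.
Mass balance at complete mixing: C_std·(Q_w + Q_r) = Q_w·C_e + Q_r·C_b.
Rearranging, Q_w = Q_r·(C_std − C_b)/(C_e − C_std) = 17.7·(0.093 − 0.0088) / (1.18 − 0.093) = 1.371 m³/s.

1.37 m³/s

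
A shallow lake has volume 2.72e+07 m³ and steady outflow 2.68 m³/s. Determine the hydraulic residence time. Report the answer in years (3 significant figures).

0.322 yr

Q = 2.68 m³/s × 3.156e+07 s/yr = 8.457e+07 m³/yr.
Hydraulic residence time τ = V/Q = 2.72e+07/8.457e+07 = 0.3216 yr.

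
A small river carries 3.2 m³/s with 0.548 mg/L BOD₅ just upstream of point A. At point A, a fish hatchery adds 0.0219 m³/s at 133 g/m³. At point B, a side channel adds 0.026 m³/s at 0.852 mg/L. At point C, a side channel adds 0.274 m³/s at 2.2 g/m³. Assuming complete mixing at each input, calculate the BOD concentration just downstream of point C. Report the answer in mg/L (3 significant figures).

1.50 mg/L

After input A: C = (3.2·0.548 + 0.0219·133) / 3.222 = 1.448 mg/L.
After input B: C = (3.222·1.448 + 0.026·0.852) / 3.248 = 1.444 mg/L.
After input C: C = (3.248·1.444 + 0.274·2.2) / 3.522 = 1.502 mg/L.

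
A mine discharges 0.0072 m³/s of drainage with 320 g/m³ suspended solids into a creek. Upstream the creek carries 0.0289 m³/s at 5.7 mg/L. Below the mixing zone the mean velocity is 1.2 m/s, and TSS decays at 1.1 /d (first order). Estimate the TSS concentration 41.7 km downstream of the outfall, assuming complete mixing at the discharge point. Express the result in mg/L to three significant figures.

After complete mixing, C₀ = (0.0072·320 + 0.0289·5.7) / 0.0361 = 68.39 mg/L.
Travel time t = 4.17e+04 m / 1.2 m/s = 3.475e+04 s = 0.4022 d.
C = 68.39·exp(−1.1·0.4022) = 68.39·0.6425 = 43.94 mg/L.

43.9 mg/L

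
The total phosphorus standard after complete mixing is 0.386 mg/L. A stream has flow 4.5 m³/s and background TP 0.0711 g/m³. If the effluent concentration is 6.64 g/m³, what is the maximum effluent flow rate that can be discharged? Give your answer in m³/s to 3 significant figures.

Mass balance at complete mixing: C_std·(Q_w + Q_r) = Q_w·C_e + Q_r·C_b.
Rearranging, Q_w = Q_r·(C_std − C_b)/(C_e − C_std) = 4.5·(0.386 − 0.0711) / (6.64 − 0.386) = 0.2266 m³/s.

0.227 m³/s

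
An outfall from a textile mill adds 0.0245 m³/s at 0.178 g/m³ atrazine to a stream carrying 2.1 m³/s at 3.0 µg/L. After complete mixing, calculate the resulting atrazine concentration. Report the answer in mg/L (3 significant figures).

0.00502 mg/L

3.0 µg/L = 0.003 mg/L.
Flow-weighted mixing gives C = (0.0245·0.178 + 2.1·0.003) / (0.0245 + 2.1) = 0.01066/2.125 = 0.005018 mg/L.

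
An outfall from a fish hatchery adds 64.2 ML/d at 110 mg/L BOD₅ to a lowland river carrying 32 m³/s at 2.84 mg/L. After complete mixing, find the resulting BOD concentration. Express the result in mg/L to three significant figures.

5.27 mg/L

64.2 ML/d = 0.7431 m³/s.
Conservation of mass across the mixing zone: C = (0.7431·110 + 32·2.84) / (0.7431 + 32) = 172.6/32.74 = 5.272 mg/L.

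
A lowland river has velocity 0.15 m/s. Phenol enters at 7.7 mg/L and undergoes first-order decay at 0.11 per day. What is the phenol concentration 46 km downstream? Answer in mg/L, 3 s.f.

Travel time t = 46 km / 0.15 m/s = 4.6e+04/0.15 = 3.067e+05 s = 3.549 d.
First-order decay: C = 7.7·exp(−0.11·3.549) = 7.7·0.6768 = 5.211 mg/L.

5.21 mg/L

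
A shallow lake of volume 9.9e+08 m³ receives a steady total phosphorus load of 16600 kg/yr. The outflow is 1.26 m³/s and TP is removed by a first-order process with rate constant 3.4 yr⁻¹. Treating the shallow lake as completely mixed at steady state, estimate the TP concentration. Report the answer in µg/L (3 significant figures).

Outflow Q = 1.26 m³/s × 3.156e+07 s/yr = 3.976e+07 m³/yr.
Steady-state CSTR mass balance: W = Q·C + k·V·C, so C = W/(Q + kV).
Q + kV = 3.976e+07 + 3.4·9.9e+08 = 3.406e+09 m³/yr.
C = 16600/3.406e+09 = 4.874e-06 kg/m³ = 0.004874 mg/L = 4.874 µg/L.

4.87 µg/L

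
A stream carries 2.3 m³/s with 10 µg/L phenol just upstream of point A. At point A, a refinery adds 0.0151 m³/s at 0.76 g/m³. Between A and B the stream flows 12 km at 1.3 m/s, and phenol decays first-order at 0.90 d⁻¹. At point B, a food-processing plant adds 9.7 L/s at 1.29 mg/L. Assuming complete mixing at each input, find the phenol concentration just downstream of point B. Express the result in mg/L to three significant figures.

10 µg/L = 0.01 mg/L.
After input A: C = (2.3·0.01 + 0.0151·0.76) / 2.315 = 0.01489 mg/L.
Over the 12 km reach to input B (t = 9231 s = 0.1068 d), decay gives C = 0.01489·exp(−0.90·0.1068) = 0.01353 mg/L.
9.7 L/s = 0.0097 m³/s.
After input B: C = (2.315·0.01353 + 0.0097·1.29) / 2.325 = 0.01885 mg/L.

0.0189 mg/L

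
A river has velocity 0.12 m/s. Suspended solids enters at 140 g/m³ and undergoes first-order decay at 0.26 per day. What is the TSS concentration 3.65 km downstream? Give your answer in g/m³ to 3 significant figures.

Travel time t = 3.65 km / 0.12 m/s = 3650/0.12 = 3.042e+04 s = 0.352 d.
First-order decay: C = 140·exp(−0.26·0.352) = 140·0.9125 = 127.8 g/m³.

128 g/m³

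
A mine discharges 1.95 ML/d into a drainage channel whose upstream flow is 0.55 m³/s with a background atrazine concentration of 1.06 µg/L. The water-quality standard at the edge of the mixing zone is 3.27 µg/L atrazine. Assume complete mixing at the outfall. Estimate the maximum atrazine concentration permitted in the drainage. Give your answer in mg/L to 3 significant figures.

1.95 ML/d = 0.02257 m³/s.
1.06 µg/L = 0.00106 mg/L.
3.27 µg/L = 0.00327 mg/L.
Mass balance: 0.00327·0.5726 = 0.02257·Cₑ + 0.55·0.00106.
Cₑ = (0.001872 − 0.000583) / 0.02257 = 0.05713 mg/L.

0.0571 mg/L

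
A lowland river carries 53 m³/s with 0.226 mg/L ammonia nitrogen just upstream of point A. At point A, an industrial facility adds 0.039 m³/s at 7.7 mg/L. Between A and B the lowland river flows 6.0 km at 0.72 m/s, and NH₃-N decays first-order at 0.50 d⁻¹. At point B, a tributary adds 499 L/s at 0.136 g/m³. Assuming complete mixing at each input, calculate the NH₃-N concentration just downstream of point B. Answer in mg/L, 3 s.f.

After input A: C = (53·0.226 + 0.039·7.7) / 53.04 = 0.2315 mg/L.
Over the 6.0 km reach to input B (t = 8333 s = 0.09645 d), decay gives C = 0.2315·exp(−0.50·0.09645) = 0.2206 mg/L.
499 L/s = 0.499 m³/s.
After input B: C = (53.04·0.2206 + 0.499·0.136) / 53.54 = 0.2198 mg/L.

0.220 mg/L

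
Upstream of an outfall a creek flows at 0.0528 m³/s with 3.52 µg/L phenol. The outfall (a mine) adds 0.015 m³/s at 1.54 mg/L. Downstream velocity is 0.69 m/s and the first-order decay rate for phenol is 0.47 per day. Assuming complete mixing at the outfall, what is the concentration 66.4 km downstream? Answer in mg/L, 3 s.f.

3.52 µg/L = 0.00352 mg/L.
After complete mixing, C₀ = (0.015·1.54 + 0.0528·0.00352) / 0.0678 = 0.3434 mg/L.
Travel time t = 6.64e+04 m / 0.69 m/s = 9.623e+04 s = 1.114 d.
C = 0.3434·exp(−0.47·1.114) = 0.3434·0.5925 = 0.2035 mg/L.

0.203 mg/L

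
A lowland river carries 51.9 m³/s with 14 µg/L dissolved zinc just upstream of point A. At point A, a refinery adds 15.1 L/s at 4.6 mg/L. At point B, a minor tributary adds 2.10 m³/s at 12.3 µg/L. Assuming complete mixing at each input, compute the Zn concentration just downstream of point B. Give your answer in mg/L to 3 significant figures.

14 µg/L = 0.014 mg/L.
15.1 L/s = 0.0151 m³/s.
After input A: C = (51.9·0.014 + 0.0151·4.6) / 51.92 = 0.01533 mg/L.
12.3 µg/L = 0.0123 mg/L.
After input B: C = (51.92·0.01533 + 2.1·0.0123) / 54.02 = 0.01522 mg/L.

0.0152 mg/L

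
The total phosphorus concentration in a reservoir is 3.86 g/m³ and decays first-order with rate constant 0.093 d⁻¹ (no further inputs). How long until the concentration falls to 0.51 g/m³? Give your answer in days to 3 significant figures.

t = ln(C₀/C)/k = ln(3.86/0.51)/0.093 = 2.024/0.093 = 21.76 d.

21.8 d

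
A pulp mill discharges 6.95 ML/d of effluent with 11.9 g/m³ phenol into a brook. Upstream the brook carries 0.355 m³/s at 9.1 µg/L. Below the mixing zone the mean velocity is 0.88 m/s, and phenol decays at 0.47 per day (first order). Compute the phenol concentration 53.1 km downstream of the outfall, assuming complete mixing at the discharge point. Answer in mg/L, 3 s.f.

6.95 ML/d = 0.08044 m³/s.
9.1 µg/L = 0.0091 mg/L.
After complete mixing, C₀ = (0.08044·11.9 + 0.355·0.0091) / 0.4354 = 2.206 mg/L.
Travel time t = 5.31e+04 m / 0.88 m/s = 6.034e+04 s = 0.6984 d.
C = 2.206·exp(−0.47·0.6984) = 2.206·0.7202 = 1.589 mg/L.

1.59 mg/L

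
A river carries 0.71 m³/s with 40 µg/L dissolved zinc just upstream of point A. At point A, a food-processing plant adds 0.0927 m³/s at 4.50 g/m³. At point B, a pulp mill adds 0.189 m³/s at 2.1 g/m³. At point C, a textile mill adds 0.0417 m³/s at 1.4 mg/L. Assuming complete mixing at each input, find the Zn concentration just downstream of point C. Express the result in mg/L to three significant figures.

0.872 mg/L

40 µg/L = 0.04 mg/L.
After input A: C = (0.71·0.04 + 0.0927·4.5) / 0.8027 = 0.5551 mg/L.
After input B: C = (0.8027·0.5551 + 0.189·2.1) / 0.9917 = 0.8495 mg/L.
After input C: C = (0.9917·0.8495 + 0.0417·1.4) / 1.033 = 0.8717 mg/L.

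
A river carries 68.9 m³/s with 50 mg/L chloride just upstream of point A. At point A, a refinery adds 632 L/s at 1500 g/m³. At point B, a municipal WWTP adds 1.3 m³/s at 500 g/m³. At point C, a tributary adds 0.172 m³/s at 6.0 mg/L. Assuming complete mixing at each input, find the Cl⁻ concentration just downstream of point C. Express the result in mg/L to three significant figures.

71.0 mg/L

632 L/s = 0.632 m³/s.
After input A: C = (68.9·50 + 0.632·1500) / 69.53 = 63.18 mg/L.
After input B: C = (69.53·63.18 + 1.3·500) / 70.83 = 71.2 mg/L.
After input C: C = (70.83·71.2 + 0.172·6) / 71 = 71.04 mg/L.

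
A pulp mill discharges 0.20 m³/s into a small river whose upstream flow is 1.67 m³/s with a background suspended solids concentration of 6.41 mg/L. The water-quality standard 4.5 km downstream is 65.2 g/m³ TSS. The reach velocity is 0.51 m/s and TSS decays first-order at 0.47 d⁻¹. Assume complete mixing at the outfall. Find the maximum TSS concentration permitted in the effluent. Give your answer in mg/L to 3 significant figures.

Travel time to the compliance point: t = 4500/0.51 = 8824 s = 0.1021 d; decay factor exp(−0.47·0.1021) = 0.9531.
So the concentration just after mixing may be at most 65.2/0.9531 = 68.41 mg/L.
Mass balance: 68.41·1.87 = 0.2·Cₑ + 1.67·6.41.
Cₑ = (127.9 − 10.7) / 0.2 = 586.1 mg/L.

586 mg/L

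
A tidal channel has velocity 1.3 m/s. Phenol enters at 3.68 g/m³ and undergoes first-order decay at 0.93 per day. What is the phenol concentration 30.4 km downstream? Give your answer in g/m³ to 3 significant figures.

2.86 g/m³

Travel time t = 30.4 km / 1.3 m/s = 3.04e+04/1.3 = 2.338e+04 s = 0.2707 d.
First-order decay: C = 3.68·exp(−0.93·0.2707) = 3.68·0.7775 = 2.861 g/m³.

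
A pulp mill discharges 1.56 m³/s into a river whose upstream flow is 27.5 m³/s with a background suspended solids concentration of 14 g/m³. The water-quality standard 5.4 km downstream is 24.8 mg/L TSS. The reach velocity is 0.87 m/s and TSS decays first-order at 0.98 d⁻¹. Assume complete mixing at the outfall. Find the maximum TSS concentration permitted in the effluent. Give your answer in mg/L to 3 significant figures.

Travel time to the compliance point: t = 5400/0.87 = 6207 s = 0.07184 d; decay factor exp(−0.98·0.07184) = 0.932.
So the concentration just after mixing may be at most 24.8/0.932 = 26.61 mg/L.
Mass balance: 26.61·29.06 = 1.56·Cₑ + 27.5·14.
Cₑ = (773.3 − 385) / 1.56 = 248.9 mg/L.

249 mg/L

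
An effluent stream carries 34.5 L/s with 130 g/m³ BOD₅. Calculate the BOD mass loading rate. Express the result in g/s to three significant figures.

34.5 L/s = 0.0345 m³/s.
Mass flux = Q·C = 0.0345 m³/s × 130 g/m³ = 4.485 g/s.

4.49 g/s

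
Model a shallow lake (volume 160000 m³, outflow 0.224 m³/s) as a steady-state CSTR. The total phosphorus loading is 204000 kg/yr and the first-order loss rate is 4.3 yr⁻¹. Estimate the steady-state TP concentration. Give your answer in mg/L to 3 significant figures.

Outflow Q = 0.224 m³/s × 3.156e+07 s/yr = 7.069e+06 m³/yr.
Steady-state CSTR mass balance: W = Q·C + k·V·C, so C = W/(Q + kV).
Q + kV = 7.069e+06 + 4.3·160000 = 7.757e+06 m³/yr.
C = 204000/7.757e+06 = 0.0263 kg/m³ = 26.3 mg/L.

26.3 mg/L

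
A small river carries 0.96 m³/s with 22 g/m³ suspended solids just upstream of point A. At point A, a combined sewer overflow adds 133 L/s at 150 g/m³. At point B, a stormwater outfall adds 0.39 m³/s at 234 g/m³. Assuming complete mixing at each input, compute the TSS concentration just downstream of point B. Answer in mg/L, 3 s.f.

89.2 mg/L

133 L/s = 0.133 m³/s.
After input A: C = (0.96·22 + 0.133·150) / 1.093 = 37.58 mg/L.
After input B: C = (1.093·37.58 + 0.39·234) / 1.483 = 89.23 mg/L.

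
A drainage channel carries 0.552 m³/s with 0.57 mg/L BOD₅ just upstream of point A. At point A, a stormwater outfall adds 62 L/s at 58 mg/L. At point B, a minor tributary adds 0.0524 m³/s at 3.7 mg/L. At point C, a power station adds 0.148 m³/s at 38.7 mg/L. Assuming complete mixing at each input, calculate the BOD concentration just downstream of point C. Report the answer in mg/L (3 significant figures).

12.1 mg/L

62 L/s = 0.062 m³/s.
After input A: C = (0.552·0.57 + 0.062·58) / 0.614 = 6.369 mg/L.
After input B: C = (0.614·6.369 + 0.0524·3.7) / 0.6664 = 6.159 mg/L.
After input C: C = (0.6664·6.159 + 0.148·38.7) / 0.8144 = 12.07 mg/L.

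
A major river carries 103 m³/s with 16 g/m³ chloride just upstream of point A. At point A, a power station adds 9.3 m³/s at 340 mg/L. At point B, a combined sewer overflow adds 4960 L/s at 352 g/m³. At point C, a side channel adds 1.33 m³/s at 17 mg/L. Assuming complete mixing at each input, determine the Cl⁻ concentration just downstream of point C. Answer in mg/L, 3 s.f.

After input A: C = (103·16 + 9.3·340) / 112.3 = 42.83 mg/L.
4960 L/s = 4.96 m³/s.
After input B: C = (112.3·42.83 + 4.96·352) / 117.3 = 55.91 mg/L.
After input C: C = (117.3·55.91 + 1.33·17) / 118.6 = 55.47 mg/L.

55.5 mg/L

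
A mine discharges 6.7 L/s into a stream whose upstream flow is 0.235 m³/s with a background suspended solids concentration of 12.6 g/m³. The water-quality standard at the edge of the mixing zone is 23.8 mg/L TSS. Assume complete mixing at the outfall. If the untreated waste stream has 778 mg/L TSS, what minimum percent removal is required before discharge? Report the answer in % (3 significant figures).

46.4 %

6.7 L/s = 0.0067 m³/s.
Mass balance: 23.8·0.2417 = 0.0067·Cₑ + 0.235·12.6.
Cₑ = (5.752 − 2.961) / 0.0067 = 416.6 mg/L.
Required removal = 1 − 416.6/778 = 46.45 %.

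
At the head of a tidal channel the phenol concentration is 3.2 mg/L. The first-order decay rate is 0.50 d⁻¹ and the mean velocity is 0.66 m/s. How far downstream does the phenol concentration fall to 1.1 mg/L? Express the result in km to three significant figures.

122 km

From C = C₀·e^(−kt), t = ln(C₀/C)/k = ln(3.2/1.1)/0.50 = 1.068/0.50 = 2.136 d.
Distance = v·t = 0.66 m/s × 1.845e+05 s = 1.218e+05 m = 121.8 km.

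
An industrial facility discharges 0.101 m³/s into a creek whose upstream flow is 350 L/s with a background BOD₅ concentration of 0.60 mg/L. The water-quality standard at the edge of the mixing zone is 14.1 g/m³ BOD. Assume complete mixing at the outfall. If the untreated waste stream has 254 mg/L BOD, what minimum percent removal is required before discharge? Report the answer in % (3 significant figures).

76.0 %

350 L/s = 0.35 m³/s.
Mass balance: 14.1·0.451 = 0.101·Cₑ + 0.35·0.6.
Cₑ = (6.359 − 0.21) / 0.101 = 60.88 mg/L.
Required removal = 1 − 60.88/254 = 76.03 %.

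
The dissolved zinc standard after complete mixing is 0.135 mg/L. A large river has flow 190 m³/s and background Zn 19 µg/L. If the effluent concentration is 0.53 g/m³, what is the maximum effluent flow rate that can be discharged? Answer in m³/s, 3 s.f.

55.8 m³/s

19 µg/L = 0.019 mg/L.
Mass balance at complete mixing: C_std·(Q_w + Q_r) = Q_w·C_e + Q_r·C_b.
Rearranging, Q_w = Q_r·(C_std − C_b)/(C_e − C_std) = 190·(0.135 − 0.019) / (0.53 − 0.135) = 55.8 m³/s.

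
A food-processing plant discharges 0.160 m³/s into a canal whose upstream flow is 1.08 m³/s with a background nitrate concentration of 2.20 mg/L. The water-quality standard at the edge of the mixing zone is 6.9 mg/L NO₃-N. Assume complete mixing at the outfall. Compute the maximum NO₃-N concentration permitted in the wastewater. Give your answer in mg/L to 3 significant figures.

Mass balance: 6.9·1.24 = 0.16·Cₑ + 1.08·2.2.
Cₑ = (8.556 − 2.376) / 0.16 = 38.62 mg/L.

38.6 mg/L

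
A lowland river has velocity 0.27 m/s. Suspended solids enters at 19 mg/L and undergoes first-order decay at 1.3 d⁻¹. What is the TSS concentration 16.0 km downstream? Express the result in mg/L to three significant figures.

Travel time t = 16.0 km / 0.27 m/s = 1.6e+04/0.27 = 5.926e+04 s = 0.6859 d.
First-order decay: C = 19·exp(−1.3·0.6859) = 19·0.41 = 7.79 mg/L.

7.79 mg/L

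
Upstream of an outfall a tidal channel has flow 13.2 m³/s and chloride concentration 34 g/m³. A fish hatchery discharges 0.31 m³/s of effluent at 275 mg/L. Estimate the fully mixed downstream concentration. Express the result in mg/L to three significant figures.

39.5 mg/L

By mass balance at complete mixing, C = (0.31·275 + 13.2·34) / (0.31 + 13.2) = 534/13.51 = 39.53 mg/L.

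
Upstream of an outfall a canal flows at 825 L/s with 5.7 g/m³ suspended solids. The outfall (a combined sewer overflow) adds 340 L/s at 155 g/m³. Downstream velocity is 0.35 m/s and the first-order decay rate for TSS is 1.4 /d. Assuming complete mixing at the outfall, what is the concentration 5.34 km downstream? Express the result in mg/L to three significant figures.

38.5 mg/L

340 L/s = 0.34 m³/s.
825 L/s = 0.825 m³/s.
After complete mixing, C₀ = (0.34·155 + 0.825·5.7) / 1.165 = 49.27 mg/L.
Travel time t = 5340 m / 0.35 m/s = 1.526e+04 s = 0.1766 d.
C = 49.27·exp(−1.4·0.1766) = 49.27·0.781 = 38.48 mg/L.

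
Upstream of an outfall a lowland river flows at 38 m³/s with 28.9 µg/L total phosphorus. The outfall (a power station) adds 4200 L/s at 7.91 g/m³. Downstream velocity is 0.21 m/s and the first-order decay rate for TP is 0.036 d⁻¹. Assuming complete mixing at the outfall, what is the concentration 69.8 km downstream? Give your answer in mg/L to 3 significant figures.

4200 L/s = 4.2 m³/s.
28.9 µg/L = 0.0289 mg/L.
After complete mixing, C₀ = (4.2·7.91 + 38·0.0289) / 42.2 = 0.8133 mg/L.
Travel time t = 6.98e+04 m / 0.21 m/s = 3.324e+05 s = 3.847 d.
C = 0.8133·exp(−0.036·3.847) = 0.8133·0.8707 = 0.7081 mg/L.

0.708 mg/L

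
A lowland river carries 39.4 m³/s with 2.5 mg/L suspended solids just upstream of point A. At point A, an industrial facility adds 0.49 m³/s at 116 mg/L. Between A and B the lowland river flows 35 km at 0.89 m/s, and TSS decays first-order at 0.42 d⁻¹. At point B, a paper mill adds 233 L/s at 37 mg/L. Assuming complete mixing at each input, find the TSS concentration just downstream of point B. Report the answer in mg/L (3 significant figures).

3.41 mg/L

After input A: C = (39.4·2.5 + 0.49·116) / 39.89 = 3.894 mg/L.
Over the 35 km reach to input B (t = 3.933e+04 s = 0.4552 d), decay gives C = 3.894·exp(−0.42·0.4552) = 3.217 mg/L.
233 L/s = 0.233 m³/s.
After input B: C = (39.89·3.217 + 0.233·37) / 40.12 = 3.413 mg/L.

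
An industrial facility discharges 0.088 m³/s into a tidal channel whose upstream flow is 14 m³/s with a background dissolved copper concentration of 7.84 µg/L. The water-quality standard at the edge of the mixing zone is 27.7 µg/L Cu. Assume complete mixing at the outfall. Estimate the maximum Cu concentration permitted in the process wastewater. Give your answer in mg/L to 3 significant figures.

7.84 µg/L = 0.00784 mg/L.
27.7 µg/L = 0.0277 mg/L.
Mass balance: 0.0277·14.09 = 0.088·Cₑ + 14·0.00784.
Cₑ = (0.3902 − 0.1098) / 0.088 = 3.187 mg/L.

3.19 mg/L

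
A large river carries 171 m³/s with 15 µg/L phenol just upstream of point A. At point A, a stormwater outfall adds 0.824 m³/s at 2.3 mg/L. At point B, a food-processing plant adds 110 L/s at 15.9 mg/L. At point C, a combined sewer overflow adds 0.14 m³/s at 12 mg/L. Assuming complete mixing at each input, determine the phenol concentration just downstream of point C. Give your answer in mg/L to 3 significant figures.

0.0458 mg/L

15 µg/L = 0.015 mg/L.
After input A: C = (171·0.015 + 0.824·2.3) / 171.8 = 0.02596 mg/L.
110 L/s = 0.11 m³/s.
After input B: C = (171.8·0.02596 + 0.11·15.9) / 171.9 = 0.03611 mg/L.
After input C: C = (171.9·0.03611 + 0.14·12) / 172.1 = 0.04585 mg/L.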